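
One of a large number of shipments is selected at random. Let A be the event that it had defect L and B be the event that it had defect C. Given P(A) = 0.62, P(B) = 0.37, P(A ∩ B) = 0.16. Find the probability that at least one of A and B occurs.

0.83

P(A ∪ B) = 0.62 + 0.37 − 0.16 = 0.83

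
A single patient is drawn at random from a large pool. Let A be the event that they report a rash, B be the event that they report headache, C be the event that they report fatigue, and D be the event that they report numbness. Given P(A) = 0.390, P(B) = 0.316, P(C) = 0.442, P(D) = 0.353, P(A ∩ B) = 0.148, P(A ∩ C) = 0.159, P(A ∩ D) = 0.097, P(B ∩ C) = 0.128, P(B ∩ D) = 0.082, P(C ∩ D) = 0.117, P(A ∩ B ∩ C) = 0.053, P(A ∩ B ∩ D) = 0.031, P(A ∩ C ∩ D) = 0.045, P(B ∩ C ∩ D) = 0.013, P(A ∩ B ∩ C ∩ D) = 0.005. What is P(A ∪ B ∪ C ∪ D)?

0.907

P(A ∪ B ∪ C ∪ D) = 0.390 + 0.316 + 0.442 + 0.353 − 0.148 − 0.159 − 0.097 − 0.128 − 0.082 − 0.117 + 0.053 + 0.031 + 0.045 + 0.013 − 0.005 = 0.907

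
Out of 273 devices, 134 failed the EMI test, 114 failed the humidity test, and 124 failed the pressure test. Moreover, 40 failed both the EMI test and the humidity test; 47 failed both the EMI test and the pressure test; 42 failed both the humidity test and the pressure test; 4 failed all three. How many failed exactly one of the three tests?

126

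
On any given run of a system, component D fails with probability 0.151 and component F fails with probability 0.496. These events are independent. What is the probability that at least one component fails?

0.572104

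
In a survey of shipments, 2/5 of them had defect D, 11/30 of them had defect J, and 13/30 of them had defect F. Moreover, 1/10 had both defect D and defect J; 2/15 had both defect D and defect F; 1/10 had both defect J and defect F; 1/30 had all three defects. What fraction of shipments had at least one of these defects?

Inclusion–exclusion gives
P(union) = 2/5 + 11/30 + 13/30 − 1/10 − 2/15 − 1/10 + 1/30 = 9/10

9/10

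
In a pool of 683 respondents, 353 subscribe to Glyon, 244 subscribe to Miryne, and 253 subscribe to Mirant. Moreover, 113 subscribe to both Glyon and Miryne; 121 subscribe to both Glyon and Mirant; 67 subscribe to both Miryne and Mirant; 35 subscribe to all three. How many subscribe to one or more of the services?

Apply inclusion-exclusion:
N(≥1) = 353 + 244 + 253 − 113 − 121 − 67 + 35 = 584

584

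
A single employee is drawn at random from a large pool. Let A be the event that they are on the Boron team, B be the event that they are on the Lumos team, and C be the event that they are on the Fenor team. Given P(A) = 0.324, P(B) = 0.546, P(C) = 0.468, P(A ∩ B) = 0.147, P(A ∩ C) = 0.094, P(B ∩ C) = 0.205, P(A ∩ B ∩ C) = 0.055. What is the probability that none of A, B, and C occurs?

Inclusion–exclusion gives
P(A ∪ B ∪ C) = 0.324 + 0.546 + 0.468 − 0.147 − 0.094 − 0.205 + 0.055 = 0.947
P(none) = 1 − 0.947 = 0.053

0.053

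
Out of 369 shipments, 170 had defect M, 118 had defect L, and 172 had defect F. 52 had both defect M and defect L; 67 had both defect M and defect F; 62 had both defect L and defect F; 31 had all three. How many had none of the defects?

59

By inclusion–exclusion:
|union| = 170 + 118 + 172 − 52 − 67 − 62 + 31 = 310
None: 369 − 310 = 59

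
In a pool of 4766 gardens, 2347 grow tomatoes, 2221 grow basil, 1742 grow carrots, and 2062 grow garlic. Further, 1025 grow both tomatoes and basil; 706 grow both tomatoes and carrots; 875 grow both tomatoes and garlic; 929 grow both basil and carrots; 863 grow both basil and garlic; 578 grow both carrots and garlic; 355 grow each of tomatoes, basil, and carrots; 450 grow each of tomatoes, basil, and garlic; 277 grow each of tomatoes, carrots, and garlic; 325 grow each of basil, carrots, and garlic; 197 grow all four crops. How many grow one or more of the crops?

4606

|union| = 2347 + 2221 + 1742 + 2062 − 1025 − 706 − 875 − 929 − 863 − 578 + 355 + 450 + 277 + 325 − 197 = 4606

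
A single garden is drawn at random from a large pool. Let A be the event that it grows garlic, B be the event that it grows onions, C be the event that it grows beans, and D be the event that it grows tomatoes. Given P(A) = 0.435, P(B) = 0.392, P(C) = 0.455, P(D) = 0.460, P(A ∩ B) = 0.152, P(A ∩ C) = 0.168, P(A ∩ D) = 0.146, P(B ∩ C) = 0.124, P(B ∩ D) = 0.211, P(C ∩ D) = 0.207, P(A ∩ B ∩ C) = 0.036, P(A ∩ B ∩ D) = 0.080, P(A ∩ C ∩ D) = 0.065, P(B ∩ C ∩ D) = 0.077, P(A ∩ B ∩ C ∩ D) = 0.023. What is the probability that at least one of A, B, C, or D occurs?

0.969

By inclusion–exclusion:
P(A ∪ B ∪ C ∪ D) = 0.435 + 0.392 + 0.455 + 0.460 − 0.152 − 0.168 − 0.146 − 0.124 − 0.211 − 0.207 + 0.036 + 0.080 + 0.065 + 0.077 − 0.023 = 0.969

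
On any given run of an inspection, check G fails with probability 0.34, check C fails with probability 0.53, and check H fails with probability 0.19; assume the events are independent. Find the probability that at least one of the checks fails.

P(none) = (1 − 0.34) × (1 − 0.53) × (1 − 0.19) = 0.66 × 0.47 × 0.81 = 0.251262
P(at least one) = 1 − 0.251262 = 0.748738

0.748738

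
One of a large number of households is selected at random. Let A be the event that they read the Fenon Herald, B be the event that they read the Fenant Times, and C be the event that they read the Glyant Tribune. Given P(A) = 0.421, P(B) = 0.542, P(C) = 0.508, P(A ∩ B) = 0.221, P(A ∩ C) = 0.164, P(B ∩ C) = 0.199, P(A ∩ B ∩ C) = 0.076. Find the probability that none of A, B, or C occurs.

0.037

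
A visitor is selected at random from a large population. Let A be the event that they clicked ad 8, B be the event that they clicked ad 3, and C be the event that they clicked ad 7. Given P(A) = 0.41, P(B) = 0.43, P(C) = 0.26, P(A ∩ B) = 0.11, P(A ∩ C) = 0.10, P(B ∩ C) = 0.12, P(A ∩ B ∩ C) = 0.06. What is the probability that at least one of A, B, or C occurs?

By inclusion-exclusion,
P(A ∪ B ∪ C) = 0.41 + 0.43 + 0.26 − 0.11 − 0.10 − 0.12 + 0.06 = 0.83

0.83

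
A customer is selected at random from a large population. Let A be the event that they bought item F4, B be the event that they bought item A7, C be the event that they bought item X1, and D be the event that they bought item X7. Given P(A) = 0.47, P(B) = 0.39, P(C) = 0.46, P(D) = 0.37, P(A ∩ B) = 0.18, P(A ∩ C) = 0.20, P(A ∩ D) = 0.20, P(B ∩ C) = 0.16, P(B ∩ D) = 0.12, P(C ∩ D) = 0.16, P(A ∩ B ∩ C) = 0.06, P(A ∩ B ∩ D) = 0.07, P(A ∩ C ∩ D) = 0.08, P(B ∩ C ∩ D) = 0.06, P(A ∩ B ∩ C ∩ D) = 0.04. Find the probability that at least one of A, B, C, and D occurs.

0.90

Using inclusion–exclusion:
P(A ∪ B ∪ C ∪ D) = 0.47 + 0.39 + 0.46 + 0.37 − 0.18 − 0.20 − 0.20 − 0.16 − 0.12 − 0.16 + 0.06 + 0.07 + 0.08 + 0.06 − 0.04 = 0.90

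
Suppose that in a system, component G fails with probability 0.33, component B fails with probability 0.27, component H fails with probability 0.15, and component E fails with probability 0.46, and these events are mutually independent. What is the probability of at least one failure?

0.7755031

P(none) = (1 − 0.33) × (1 − 0.27) × (1 − 0.15) × (1 − 0.46) = 0.67 × 0.73 × 0.85 × 0.54 = 0.2244969
P(at least one) = 1 − 0.2244969 = 0.7755031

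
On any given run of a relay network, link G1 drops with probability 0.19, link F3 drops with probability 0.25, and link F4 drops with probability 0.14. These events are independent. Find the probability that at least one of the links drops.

0.47755

Independence gives P(none) = ∏(1 − pᵢ).
P(none) = (1 − 0.19) × (1 − 0.25) × (1 − 0.14) = 0.81 × 0.75 × 0.86 = 0.52245
P(at least one) = 1 − 0.52245 = 0.47755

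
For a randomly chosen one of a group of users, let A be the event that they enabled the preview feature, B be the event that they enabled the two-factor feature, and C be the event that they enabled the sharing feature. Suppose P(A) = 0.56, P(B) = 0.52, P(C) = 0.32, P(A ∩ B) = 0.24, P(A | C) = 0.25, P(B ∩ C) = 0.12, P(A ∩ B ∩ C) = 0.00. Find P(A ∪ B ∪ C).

P(A ∩ C) = P(C)·P(A|C) = 0.32 × 0.25 = 0.08
By inclusion-exclusion,
P(A ∪ B ∪ C) = 0.56 + 0.52 + 0.32 − 0.24 − 0.08 − 0.12 + 0.00 = 0.96

0.96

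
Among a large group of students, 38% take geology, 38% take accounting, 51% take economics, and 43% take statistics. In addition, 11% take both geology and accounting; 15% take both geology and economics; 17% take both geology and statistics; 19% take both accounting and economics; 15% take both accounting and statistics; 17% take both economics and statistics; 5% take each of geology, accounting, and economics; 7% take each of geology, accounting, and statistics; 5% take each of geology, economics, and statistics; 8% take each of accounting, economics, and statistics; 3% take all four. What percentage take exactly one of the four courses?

45%

By inclusion–exclusion (exactly-one form):
P(exactly one) = 38 + 38 + 51 + 43 − 2·11 − 2·15 − 2·17 − 2·19 − 2·15 − 2·17 + 3·5 + 3·7 + 3·5 + 3·8 − 4·3 = 45%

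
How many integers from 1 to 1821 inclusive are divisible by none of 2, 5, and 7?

floor(1821/2) + floor(1821/5) + floor(1821/7) − floor(1821/10) − floor(1821/14) − floor(1821/35) + floor(1821/70) = 910 + 364 + 260 − 182 − 130 − 52 + 26 = 1196
1821 − 1196 = 625

625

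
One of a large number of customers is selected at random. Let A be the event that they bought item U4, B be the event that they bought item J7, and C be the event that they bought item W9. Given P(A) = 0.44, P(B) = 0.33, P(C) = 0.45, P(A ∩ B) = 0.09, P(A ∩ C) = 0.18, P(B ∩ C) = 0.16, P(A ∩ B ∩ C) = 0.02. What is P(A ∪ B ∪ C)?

By inclusion-exclusion,
P(A ∪ B ∪ C) = 0.44 + 0.33 + 0.45 − 0.09 − 0.18 − 0.16 + 0.02 = 0.81

0.81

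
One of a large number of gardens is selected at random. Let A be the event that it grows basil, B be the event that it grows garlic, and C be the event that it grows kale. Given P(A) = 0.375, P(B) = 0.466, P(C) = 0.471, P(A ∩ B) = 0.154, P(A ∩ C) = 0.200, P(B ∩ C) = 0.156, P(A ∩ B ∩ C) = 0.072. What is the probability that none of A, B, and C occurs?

0.126

P(A ∪ B ∪ C) = 0.375 + 0.466 + 0.471 − 0.154 − 0.200 − 0.156 + 0.072 = 0.874
P(none) = 1 − 0.874 = 0.126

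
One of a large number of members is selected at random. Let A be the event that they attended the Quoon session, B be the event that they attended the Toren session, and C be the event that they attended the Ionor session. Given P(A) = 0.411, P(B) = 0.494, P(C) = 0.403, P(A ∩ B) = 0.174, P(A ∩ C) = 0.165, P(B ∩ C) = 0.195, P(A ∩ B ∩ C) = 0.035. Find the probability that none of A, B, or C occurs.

0.191

By inclusion–exclusion:
P(A ∪ B ∪ C) = 0.411 + 0.494 + 0.403 − 0.174 − 0.165 − 0.195 + 0.035 = 0.809
P(none) = 1 − 0.809 = 0.191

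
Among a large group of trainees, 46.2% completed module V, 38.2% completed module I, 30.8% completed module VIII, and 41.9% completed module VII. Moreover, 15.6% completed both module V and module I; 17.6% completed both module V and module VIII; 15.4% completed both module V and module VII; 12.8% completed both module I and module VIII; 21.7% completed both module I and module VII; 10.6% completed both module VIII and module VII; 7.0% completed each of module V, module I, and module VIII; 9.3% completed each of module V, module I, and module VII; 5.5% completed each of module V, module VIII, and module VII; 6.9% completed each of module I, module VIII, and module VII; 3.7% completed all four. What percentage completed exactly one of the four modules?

By inclusion–exclusion (exactly-one form):
P(exactly one) = 46.2 + 38.2 + 30.8 + 41.9 − 2·15.6 − 2·17.6 − 2·15.4 − 2·12.8 − 2·21.7 − 2·10.6 + 3·7.0 + 3·9.3 + 3·5.5 + 3·6.9 − 4·3.7 = 41.0%

41.0%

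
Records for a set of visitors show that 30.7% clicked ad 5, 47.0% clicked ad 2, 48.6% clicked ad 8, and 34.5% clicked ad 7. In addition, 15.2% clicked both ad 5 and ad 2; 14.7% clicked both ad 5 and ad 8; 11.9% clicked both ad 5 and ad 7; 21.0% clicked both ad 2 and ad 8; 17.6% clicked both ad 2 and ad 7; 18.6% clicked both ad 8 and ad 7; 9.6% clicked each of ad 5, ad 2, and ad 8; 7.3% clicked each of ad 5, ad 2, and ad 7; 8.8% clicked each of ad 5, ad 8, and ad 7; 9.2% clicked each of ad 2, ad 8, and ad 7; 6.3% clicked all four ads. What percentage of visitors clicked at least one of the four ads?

Inclusion–exclusion gives
P(at least one) = 30.7 + 47.0 + 48.6 + 34.5 − 15.2 − 14.7 − 11.9 − 21.0 − 17.6 − 18.6 + 9.6 + 7.3 + 8.8 + 9.2 − 6.3 = 90.4%

90.4%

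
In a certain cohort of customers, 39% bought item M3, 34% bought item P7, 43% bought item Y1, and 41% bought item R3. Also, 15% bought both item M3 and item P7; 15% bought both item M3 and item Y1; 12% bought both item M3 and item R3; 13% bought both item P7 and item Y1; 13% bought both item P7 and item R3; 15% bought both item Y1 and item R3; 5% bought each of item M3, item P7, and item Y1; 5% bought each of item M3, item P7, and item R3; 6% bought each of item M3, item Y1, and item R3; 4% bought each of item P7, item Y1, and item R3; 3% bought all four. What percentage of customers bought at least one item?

91%

By inclusion-exclusion,
P(union) = 39 + 34 + 43 + 41 − 15 − 15 − 12 − 13 − 13 − 15 + 5 + 5 + 6 + 4 − 3 = 91%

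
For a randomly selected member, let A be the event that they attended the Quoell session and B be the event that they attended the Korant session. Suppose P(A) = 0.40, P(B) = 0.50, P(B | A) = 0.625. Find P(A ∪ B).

0.65

P(A ∩ B) = P(A)·P(B|A) = 0.40 × 0.625 = 0.25
By inclusion–exclusion:
P(A ∪ B) = 0.40 + 0.50 − 0.25 = 0.65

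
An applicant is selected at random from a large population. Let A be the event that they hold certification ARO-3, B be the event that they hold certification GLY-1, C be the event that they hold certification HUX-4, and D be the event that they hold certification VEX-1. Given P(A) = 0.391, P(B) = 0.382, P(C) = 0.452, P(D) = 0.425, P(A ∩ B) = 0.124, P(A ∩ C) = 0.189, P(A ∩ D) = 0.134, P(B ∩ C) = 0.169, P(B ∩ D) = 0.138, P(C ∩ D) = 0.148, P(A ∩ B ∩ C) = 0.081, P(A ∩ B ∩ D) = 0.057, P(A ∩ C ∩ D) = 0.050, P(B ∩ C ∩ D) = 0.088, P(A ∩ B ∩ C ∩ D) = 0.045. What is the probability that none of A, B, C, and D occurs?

P(A ∪ B ∪ C ∪ D) = 0.391 + 0.382 + 0.452 + 0.425 − 0.124 − 0.189 − 0.134 − 0.169 − 0.138 − 0.148 + 0.081 + 0.057 + 0.050 + 0.088 − 0.045 = 0.979
P(none) = 1 − 0.979 = 0.021

0.021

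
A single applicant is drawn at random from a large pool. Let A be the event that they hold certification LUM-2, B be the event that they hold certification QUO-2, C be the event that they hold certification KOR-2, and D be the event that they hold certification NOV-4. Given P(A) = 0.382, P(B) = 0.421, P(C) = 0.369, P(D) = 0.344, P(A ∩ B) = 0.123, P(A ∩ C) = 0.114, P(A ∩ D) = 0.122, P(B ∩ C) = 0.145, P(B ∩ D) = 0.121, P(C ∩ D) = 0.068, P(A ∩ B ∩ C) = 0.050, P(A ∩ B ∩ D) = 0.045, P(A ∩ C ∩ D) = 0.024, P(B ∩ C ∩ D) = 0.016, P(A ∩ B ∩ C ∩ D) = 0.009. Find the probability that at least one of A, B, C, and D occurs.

P(A ∪ B ∪ C ∪ D) = 0.382 + 0.421 + 0.369 + 0.344 − 0.123 − 0.114 − 0.122 − 0.145 − 0.121 − 0.068 + 0.050 + 0.045 + 0.024 + 0.016 − 0.009 = 0.949

0.949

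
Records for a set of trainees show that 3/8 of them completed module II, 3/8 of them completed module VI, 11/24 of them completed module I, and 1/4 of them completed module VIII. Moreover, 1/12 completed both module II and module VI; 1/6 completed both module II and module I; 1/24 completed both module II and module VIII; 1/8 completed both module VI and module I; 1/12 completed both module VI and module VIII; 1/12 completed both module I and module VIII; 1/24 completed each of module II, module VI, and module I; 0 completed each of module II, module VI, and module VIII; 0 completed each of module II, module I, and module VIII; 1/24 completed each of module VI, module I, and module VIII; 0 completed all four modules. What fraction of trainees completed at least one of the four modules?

P(union) = 3/8 + 3/8 + 11/24 + 1/4 − 1/12 − 1/6 − 1/24 − 1/8 − 1/12 − 1/12 + 1/24 + 0 + 0 + 1/24 − 0 = 23/24

23/24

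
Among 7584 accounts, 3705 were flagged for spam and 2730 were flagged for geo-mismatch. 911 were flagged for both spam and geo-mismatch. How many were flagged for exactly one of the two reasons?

4613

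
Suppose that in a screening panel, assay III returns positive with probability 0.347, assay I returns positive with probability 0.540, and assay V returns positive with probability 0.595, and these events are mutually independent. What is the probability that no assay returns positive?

0.1216539

P(none) = (1 − 0.347) × (1 − 0.540) × (1 − 0.595) = 0.653 × 0.460 × 0.405 = 0.1216539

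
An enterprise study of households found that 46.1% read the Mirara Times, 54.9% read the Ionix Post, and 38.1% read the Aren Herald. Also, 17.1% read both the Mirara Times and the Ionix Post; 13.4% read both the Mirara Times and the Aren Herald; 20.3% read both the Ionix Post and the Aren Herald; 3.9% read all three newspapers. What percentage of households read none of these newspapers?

7.8%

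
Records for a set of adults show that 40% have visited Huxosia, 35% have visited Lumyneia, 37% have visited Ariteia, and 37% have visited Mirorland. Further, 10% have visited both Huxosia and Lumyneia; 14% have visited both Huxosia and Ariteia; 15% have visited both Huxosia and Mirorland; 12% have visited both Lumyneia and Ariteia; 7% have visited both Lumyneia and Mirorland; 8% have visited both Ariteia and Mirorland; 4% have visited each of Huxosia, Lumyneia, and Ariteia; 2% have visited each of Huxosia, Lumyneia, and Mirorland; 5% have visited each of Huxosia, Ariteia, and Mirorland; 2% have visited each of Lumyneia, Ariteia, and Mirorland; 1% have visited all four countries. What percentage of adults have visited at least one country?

95%

Using inclusion–exclusion:
P(union) = 40 + 35 + 37 + 37 − 10 − 14 − 15 − 12 − 7 − 8 + 4 + 2 + 5 + 2 − 1 = 95%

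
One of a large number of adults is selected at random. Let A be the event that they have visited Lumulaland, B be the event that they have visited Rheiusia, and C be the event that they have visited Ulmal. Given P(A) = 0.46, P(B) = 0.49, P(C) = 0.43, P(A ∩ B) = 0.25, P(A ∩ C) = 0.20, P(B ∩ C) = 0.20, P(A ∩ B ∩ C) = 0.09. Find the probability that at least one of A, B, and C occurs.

0.82

By inclusion-exclusion,
P(A ∪ B ∪ C) = 0.46 + 0.49 + 0.43 − 0.25 − 0.20 − 0.20 + 0.09 = 0.82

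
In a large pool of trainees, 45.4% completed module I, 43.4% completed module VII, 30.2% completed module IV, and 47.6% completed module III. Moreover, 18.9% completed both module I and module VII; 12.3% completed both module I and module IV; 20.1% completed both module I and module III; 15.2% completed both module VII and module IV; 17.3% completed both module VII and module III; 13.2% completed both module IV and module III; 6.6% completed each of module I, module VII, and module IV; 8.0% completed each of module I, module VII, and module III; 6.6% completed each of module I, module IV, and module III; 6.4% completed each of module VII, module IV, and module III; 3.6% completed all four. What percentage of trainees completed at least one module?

P(≥1) = 45.4 + 43.4 + 30.2 + 47.6 − 18.9 − 12.3 − 20.1 − 15.2 − 17.3 − 13.2 + 6.6 + 8.0 + 6.6 + 6.4 − 3.6 = 93.6%

93.6%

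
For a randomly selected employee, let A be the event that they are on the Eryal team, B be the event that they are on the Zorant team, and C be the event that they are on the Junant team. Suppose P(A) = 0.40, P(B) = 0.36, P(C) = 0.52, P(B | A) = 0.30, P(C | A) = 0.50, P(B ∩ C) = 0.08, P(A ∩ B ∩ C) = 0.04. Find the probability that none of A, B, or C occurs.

P(A ∩ B) = P(A)·P(B|A) = 0.40 × 0.30 = 0.12
P(A ∩ C) = P(A)·P(C|A) = 0.40 × 0.50 = 0.20
Apply inclusion-exclusion:
P(A ∪ B ∪ C) = 0.40 + 0.36 + 0.52 − 0.12 − 0.20 − 0.08 + 0.04 = 0.92
P(none) = 1 − 0.92 = 0.08

0.08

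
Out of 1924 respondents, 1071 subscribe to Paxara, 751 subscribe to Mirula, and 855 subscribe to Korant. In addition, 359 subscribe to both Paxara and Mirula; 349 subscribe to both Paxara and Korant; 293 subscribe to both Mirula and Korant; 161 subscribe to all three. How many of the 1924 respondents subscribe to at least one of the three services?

1837

Using inclusion–exclusion:
|union| = 1071 + 751 + 855 − 359 − 349 − 293 + 161 = 1837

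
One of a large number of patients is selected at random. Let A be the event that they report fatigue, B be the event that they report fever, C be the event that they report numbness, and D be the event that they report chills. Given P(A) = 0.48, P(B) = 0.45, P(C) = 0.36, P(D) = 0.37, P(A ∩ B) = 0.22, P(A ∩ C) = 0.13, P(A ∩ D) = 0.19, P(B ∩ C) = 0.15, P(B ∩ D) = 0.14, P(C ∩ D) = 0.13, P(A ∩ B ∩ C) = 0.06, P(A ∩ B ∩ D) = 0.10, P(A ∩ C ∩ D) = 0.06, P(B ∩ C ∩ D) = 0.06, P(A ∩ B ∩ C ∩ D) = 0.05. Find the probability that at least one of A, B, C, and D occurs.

0.93

P(A ∪ B ∪ C ∪ D) = 0.48 + 0.45 + 0.36 + 0.37 − 0.22 − 0.13 − 0.19 − 0.15 − 0.14 − 0.13 + 0.06 + 0.10 + 0.06 + 0.06 − 0.05 = 0.93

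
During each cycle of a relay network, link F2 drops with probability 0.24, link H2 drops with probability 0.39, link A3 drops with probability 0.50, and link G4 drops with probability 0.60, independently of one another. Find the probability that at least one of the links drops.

P(none) = (1 − 0.24) × (1 − 0.39) × (1 − 0.50) × (1 − 0.60) = 0.76 × 0.61 × 0.50 × 0.40 = 0.09272
P(at least one) = 1 − 0.09272 = 0.90728

0.90728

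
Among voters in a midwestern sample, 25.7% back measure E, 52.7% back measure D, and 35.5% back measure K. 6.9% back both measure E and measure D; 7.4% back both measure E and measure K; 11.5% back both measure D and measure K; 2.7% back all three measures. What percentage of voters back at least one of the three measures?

P(at least one) = 25.7 + 52.7 + 35.5 − 6.9 − 7.4 − 11.5 + 2.7 = 90.8%

90.8%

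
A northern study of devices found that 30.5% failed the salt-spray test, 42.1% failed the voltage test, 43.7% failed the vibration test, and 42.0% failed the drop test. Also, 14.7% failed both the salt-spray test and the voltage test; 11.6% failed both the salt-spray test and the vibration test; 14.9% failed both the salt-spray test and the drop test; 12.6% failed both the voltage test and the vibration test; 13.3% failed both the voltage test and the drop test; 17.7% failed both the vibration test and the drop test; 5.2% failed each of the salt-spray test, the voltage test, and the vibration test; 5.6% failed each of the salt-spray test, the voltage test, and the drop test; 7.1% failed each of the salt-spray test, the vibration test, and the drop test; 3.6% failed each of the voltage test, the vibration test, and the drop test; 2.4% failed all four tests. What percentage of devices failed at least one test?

92.6%

P(union) = 30.5 + 42.1 + 43.7 + 42.0 − 14.7 − 11.6 − 14.9 − 12.6 − 13.3 − 17.7 + 5.2 + 5.6 + 7.1 + 3.6 − 2.4 = 92.6%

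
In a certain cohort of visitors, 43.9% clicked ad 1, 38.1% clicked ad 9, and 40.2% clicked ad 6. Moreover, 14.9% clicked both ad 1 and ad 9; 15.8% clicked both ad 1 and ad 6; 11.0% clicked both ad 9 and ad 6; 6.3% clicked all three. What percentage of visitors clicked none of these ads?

13.2%

P(at least one) = 43.9 + 38.1 + 40.2 − 14.9 − 15.8 − 11.0 + 6.3 = 86.8%
P(none) = 100% − 86.8% = 13.2%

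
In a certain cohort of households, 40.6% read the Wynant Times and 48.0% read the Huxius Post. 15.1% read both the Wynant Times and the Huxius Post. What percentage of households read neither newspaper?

P(at least one) = 40.6 + 48.0 − 15.1 = 73.5%
P(none) = 100% − 73.5% = 26.5%

26.5%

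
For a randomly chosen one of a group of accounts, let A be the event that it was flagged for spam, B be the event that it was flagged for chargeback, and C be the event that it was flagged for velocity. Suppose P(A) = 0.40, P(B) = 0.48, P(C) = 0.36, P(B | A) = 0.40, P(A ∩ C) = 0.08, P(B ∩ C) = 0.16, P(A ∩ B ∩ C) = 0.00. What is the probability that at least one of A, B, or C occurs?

0.84

P(A ∩ B) = P(A)·P(B|A) = 0.40 × 0.40 = 0.16
By inclusion–exclusion:
P(A ∪ B ∪ C) = 0.40 + 0.48 + 0.36 − 0.16 − 0.08 − 0.16 + 0.00 = 0.84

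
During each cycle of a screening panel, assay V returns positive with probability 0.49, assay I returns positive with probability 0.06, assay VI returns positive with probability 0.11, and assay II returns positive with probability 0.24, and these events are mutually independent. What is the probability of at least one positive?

0.67573384

Since the events are independent, P(none) is the product of the individual non-occurrence probabilities.
P(none) = (1 − 0.49) × (1 − 0.06) × (1 − 0.11) × (1 − 0.24) = 0.51 × 0.94 × 0.89 × 0.76 = 0.32426616
P(at least one) = 1 − 0.32426616 = 0.67573384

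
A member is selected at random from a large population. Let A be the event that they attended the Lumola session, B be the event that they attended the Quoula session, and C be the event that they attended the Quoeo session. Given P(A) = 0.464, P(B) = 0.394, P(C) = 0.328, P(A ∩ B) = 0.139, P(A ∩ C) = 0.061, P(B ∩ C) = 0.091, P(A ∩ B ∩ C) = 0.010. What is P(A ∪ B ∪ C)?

0.905

P(A ∪ B ∪ C) = 0.464 + 0.394 + 0.328 − 0.139 − 0.061 − 0.091 + 0.010 = 0.905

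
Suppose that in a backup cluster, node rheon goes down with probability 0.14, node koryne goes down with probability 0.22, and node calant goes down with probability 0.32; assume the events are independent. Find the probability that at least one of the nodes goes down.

0.543856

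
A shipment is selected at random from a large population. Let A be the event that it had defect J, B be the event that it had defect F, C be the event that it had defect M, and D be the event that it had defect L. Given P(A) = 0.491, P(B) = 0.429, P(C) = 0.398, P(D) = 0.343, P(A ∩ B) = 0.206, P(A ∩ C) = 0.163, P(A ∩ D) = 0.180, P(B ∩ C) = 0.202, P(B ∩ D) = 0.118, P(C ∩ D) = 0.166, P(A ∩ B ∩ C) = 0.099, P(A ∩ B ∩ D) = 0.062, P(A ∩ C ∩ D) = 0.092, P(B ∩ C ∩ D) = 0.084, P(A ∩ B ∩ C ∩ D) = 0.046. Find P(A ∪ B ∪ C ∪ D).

0.917

Inclusion–exclusion gives
P(A ∪ B ∪ C ∪ D) = 0.491 + 0.429 + 0.398 + 0.343 − 0.206 − 0.163 − 0.180 − 0.202 − 0.118 − 0.166 + 0.099 + 0.062 + 0.092 + 0.084 − 0.046 = 0.917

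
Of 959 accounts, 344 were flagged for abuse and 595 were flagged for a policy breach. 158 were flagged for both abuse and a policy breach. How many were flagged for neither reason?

178

|at least one| = 344 + 595 − 158 = 781
None: 959 − 781 = 178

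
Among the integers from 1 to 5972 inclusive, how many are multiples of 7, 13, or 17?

1524

By inclusion–exclusion:
floor(5972/7) + floor(5972/13) + floor(5972/17) − floor(5972/91) − floor(5972/119) − floor(5972/221) + floor(5972/1547) = 853 + 459 + 351 − 65 − 50 − 27 + 3 = 1524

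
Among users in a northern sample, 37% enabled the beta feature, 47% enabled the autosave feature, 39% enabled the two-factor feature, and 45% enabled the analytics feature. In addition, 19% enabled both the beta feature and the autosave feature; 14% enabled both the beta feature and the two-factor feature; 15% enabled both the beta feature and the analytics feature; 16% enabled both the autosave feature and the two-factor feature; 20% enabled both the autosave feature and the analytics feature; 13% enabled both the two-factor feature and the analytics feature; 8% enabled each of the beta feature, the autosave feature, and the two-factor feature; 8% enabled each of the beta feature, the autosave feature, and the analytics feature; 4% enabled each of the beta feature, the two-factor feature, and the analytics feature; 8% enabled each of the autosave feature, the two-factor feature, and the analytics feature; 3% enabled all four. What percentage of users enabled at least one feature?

P(union) = 37 + 47 + 39 + 45 − 19 − 14 − 15 − 16 − 20 − 13 + 8 + 8 + 4 + 8 − 3 = 96%

96%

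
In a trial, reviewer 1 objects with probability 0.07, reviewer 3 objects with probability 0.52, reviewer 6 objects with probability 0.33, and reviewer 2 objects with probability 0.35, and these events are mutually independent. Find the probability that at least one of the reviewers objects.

0.8055928

P(none) = (1 − 0.07) × (1 − 0.52) × (1 − 0.33) × (1 − 0.35) = 0.93 × 0.48 × 0.67 × 0.65 = 0.1944072
P(at least one) = 1 − 0.1944072 = 0.8055928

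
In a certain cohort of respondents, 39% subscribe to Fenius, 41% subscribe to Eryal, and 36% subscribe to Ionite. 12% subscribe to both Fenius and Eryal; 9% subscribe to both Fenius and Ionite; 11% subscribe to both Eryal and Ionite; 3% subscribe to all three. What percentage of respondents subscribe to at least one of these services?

Using inclusion–exclusion:
P(≥1) = 39 + 41 + 36 − 12 − 9 − 11 + 3 = 87%

87%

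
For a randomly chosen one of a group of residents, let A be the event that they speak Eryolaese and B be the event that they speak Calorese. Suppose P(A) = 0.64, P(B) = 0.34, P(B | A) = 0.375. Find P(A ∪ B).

0.74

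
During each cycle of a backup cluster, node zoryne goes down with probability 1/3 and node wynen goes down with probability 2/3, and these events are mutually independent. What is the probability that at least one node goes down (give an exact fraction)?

7/9

P(none) = (1 − 1/3) × (1 − 2/3) = 2/3 × 1/3 = 2/9
P(at least one) = 1 − 2/9 = 7/9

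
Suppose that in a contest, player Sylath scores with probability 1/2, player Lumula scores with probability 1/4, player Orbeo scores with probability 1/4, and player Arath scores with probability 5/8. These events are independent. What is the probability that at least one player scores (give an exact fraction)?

229/256

P(none) = (1 − 1/2) × (1 − 1/4) × (1 − 1/4) × (1 − 5/8) = 1/2 × 3/4 × 3/4 × 3/8 = 27/256
P(at least one) = 1 − 27/256 = 229/256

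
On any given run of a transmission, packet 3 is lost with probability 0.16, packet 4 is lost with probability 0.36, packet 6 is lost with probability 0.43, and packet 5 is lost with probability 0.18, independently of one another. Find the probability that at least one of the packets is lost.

0.74872576

Independence gives P(none) = ∏(1 − pᵢ).
P(none) = (1 − 0.16) × (1 − 0.36) × (1 − 0.43) × (1 − 0.18) = 0.84 × 0.64 × 0.57 × 0.82 = 0.25127424
P(at least one) = 1 − 0.25127424 = 0.74872576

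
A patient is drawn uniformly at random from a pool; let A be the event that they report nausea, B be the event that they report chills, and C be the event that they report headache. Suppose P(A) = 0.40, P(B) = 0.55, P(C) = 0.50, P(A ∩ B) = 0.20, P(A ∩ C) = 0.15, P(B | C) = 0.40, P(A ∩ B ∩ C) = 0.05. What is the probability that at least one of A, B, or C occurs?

P(B ∩ C) = P(C)·P(B|C) = 0.50 × 0.40 = 0.20
Inclusion–exclusion gives
P(A ∪ B ∪ C) = 0.40 + 0.55 + 0.50 − 0.20 − 0.15 − 0.20 + 0.05 = 0.95

0.95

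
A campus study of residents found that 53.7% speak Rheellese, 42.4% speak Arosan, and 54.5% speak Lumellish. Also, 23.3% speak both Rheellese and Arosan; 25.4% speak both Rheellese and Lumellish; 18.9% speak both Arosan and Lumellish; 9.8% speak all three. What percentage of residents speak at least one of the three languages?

P(≥1) = 53.7 + 42.4 + 54.5 − 23.3 − 25.4 − 18.9 + 9.8 = 92.8%

92.8%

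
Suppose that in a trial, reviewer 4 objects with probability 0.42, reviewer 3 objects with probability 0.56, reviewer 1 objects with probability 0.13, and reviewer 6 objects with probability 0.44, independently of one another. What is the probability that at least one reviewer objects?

0.87566656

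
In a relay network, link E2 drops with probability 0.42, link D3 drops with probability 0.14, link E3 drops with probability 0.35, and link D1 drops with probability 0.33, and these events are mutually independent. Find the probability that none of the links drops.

0.2172274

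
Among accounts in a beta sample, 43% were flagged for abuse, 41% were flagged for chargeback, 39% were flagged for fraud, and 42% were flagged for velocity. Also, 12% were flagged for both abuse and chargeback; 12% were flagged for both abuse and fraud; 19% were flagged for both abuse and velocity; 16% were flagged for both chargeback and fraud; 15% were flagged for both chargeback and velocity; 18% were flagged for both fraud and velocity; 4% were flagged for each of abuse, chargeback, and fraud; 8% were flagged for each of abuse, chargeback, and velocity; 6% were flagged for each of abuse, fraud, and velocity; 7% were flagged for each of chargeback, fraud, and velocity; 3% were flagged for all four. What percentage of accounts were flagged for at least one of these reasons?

Using inclusion–exclusion:
P(union) = 43 + 41 + 39 + 42 − 12 − 12 − 19 − 16 − 15 − 18 + 4 + 8 + 6 + 7 − 3 = 95%

95%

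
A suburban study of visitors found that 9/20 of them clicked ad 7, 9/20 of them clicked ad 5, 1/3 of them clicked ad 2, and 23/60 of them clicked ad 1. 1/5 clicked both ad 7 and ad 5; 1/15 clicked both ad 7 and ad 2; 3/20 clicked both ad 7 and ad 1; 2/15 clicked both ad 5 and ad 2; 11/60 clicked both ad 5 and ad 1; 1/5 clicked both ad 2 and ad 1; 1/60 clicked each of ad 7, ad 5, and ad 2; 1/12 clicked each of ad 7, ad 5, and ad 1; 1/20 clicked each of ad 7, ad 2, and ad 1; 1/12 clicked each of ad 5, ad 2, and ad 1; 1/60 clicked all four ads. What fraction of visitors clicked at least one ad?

9/10

P(union) = 9/20 + 9/20 + 1/3 + 23/60 − 1/5 − 1/15 − 3/20 − 2/15 − 11/60 − 1/5 + 1/60 + 1/12 + 1/20 + 1/12 − 1/60 = 9/10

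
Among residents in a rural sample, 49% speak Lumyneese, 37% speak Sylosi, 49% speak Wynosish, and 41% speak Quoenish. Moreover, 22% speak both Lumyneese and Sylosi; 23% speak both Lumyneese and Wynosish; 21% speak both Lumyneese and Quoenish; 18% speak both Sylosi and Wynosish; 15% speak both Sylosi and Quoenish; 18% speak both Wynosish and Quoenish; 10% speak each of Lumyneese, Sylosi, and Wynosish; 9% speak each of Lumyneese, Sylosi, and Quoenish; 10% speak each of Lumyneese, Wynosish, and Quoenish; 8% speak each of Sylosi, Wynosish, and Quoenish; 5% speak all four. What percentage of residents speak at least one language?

P(≥1) = 49 + 37 + 49 + 41 − 22 − 23 − 21 − 18 − 15 − 18 + 10 + 9 + 10 + 8 − 5 = 91%

91%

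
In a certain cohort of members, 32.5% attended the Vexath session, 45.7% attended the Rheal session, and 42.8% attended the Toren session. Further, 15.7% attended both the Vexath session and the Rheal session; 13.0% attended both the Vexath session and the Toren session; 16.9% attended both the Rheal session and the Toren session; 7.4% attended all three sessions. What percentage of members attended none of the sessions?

Inclusion–exclusion gives
P(≥1) = 32.5 + 45.7 + 42.8 − 15.7 − 13.0 − 16.9 + 7.4 = 82.8%
P(none) = 100% − 82.8% = 17.2%

17.2%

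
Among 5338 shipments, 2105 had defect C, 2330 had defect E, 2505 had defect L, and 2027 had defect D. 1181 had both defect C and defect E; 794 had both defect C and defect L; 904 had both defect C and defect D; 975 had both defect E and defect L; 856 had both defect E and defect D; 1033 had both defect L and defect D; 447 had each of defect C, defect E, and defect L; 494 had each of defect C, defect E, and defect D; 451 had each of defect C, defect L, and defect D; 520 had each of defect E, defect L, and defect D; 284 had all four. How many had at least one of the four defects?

4852

Apply inclusion-exclusion:
N(≥1) = 2105 + 2330 + 2505 + 2027 − 1181 − 794 − 904 − 975 − 856 − 1033 + 447 + 494 + 451 + 520 − 284 = 4852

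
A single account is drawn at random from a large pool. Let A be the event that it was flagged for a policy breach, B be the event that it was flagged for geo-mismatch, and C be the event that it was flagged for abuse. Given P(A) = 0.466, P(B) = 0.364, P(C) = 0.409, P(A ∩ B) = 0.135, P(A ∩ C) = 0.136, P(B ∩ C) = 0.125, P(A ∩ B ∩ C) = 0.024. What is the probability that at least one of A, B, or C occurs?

P(A ∪ B ∪ C) = 0.466 + 0.364 + 0.409 − 0.135 − 0.136 − 0.125 + 0.024 = 0.867

0.867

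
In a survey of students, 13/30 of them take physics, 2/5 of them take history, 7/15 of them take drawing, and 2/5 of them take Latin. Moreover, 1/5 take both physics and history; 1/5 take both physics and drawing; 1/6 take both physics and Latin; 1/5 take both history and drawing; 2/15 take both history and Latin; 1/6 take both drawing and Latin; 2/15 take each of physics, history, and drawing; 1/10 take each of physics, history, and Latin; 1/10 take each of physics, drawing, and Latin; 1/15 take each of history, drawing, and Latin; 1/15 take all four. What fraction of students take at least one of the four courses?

P(at least one) = 13/30 + 2/5 + 7/15 + 2/5 − 1/5 − 1/5 − 1/6 − 1/5 − 2/15 − 1/6 + 2/15 + 1/10 + 1/10 + 1/15 − 1/15 = 29/30

29/30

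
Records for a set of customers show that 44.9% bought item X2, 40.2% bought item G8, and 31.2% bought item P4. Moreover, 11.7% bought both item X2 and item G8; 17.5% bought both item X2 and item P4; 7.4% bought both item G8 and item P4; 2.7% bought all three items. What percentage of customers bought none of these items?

P(union) = 44.9 + 40.2 + 31.2 − 11.7 − 17.5 − 7.4 + 2.7 = 82.4%
P(none) = 100% − 82.4% = 17.6%

17.6%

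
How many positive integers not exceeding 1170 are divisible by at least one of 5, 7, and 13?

430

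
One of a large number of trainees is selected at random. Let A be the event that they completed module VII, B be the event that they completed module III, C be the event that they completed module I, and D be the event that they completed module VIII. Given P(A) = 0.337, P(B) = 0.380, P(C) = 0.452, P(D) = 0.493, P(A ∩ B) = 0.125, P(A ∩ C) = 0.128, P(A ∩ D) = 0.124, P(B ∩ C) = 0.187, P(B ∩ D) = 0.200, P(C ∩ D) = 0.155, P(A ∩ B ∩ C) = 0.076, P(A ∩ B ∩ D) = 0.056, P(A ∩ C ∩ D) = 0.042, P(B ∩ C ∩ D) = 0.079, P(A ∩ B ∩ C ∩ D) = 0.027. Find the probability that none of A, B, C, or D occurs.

Inclusion–exclusion gives
P(A ∪ B ∪ C ∪ D) = 0.337 + 0.380 + 0.452 + 0.493 − 0.125 − 0.128 − 0.124 − 0.187 − 0.200 − 0.155 + 0.076 + 0.056 + 0.042 + 0.079 − 0.027 = 0.969
P(none) = 1 − 0.969 = 0.031

0.031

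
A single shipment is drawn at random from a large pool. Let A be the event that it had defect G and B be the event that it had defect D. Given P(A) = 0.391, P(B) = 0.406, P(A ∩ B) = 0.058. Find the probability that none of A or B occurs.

By inclusion-exclusion,
P(A ∪ B) = 0.391 + 0.406 − 0.058 = 0.739
P(none) = 1 − 0.739 = 0.261

0.261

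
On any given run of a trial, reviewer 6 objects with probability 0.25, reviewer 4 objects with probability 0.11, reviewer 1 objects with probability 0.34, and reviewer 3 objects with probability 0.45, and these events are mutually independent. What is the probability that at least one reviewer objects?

P(none) = (1 − 0.25) × (1 − 0.11) × (1 − 0.34) × (1 − 0.45) = 0.75 × 0.89 × 0.66 × 0.55 = 0.2423025
P(at least one) = 1 − 0.2423025 = 0.7576975

0.7576975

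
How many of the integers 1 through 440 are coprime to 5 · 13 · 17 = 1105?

306

Using inclusion–exclusion:
88 + 33 + 25 − 6 − 5 − 1 + 0 = 134
440 − 134 = 306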